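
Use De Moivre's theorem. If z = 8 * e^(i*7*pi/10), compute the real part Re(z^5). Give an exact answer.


Step 1: By De Moivre's theorem, z^5 = 8^5 * e^(i*5*7*pi/10) = 32768 * (cos(7*pi/2) + i*sin(7*pi/2))
Step 2: |z|^5 = 8^5 = 32768
Step 3: Reduce the angle mod 2*pi: 7*pi/2 - 2*pi = 3*pi/2
Step 4: cos(3*pi/2) = 0
Step 5: Re(z^5) = 32768 * 0 = 0

0


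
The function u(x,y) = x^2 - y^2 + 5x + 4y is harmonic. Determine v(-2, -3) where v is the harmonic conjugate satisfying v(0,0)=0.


Step 1: v_x = -u_y = 2y - 4
Step 2: v_y = u_x = 2x + 5
Step 3: v = 2xy - 4x + 5y + C
Step 4: v(0,0) = 0 => C = 0
Step 5: v(-2, -3) = 5

5


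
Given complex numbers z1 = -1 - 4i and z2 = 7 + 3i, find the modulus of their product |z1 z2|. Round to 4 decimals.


Step 1: |z1| = sqrt((-1)^2 + (-4)^2) = sqrt(17)
Step 2: |z2| = sqrt(7^2 + 3^2) = sqrt(58)
Step 3: |z1*z2| = |z1|*|z2| = sqrt(17) * sqrt(58) = sqrt(17 * 58) = sqrt(986)
Step 4: = 31.4006

31.4006


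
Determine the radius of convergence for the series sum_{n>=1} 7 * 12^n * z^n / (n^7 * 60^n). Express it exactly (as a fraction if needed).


Step 1: General term a_n = 7 * 12^n / (n^7 * 60^n)
Step 2: By the root test, |a_n|^(1/n) = 7^(1/n) * 12 / (n^(7/n) * 60) -> 12/60 as n -> infinity (since 7^(1/n) -> 1 and n^(7/n) -> 1)
Step 3: R = 1/lim|a_n|^(1/n) = 60/12 = 5

5


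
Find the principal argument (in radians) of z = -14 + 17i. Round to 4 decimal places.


Step 1: z = -14 + 17i
Step 2: arg(z) = atan2(17, -14)
Step 3: arg(z) = 2.2597

2.2597


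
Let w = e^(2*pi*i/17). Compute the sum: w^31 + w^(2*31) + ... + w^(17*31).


Step 1: The sum sum_{j=1}^{n} w^(k*j) equals n if n | k, else 0.
Step 2: Here n = 17, k = 31
Step 3: Does n divide k? 17 | 31 -> False
Step 4: Sum = 0

0


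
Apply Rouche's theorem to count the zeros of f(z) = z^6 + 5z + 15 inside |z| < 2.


Step 1: On |z| = 2 the three terms have sizes |z^6| = 2^6 = 64, |5z| = 5*2 = 10, |15| = 15
Step 2: The dominant term is g(z) = z^6; let h(z) = 5z + 15 so f = g + h
Step 3: On |z| = 2: |g| = 64 and |h| <= 10 + 15 = 25
Step 4: Since 64 > 25, |h| < |g| on |z| = 2, so by Rouche f has the same number of zeros as g inside |z| < 2
Step 5: g(z) = z^6 has 6 zeros (all at the origin) inside |z| < 2. Answer = 6

6


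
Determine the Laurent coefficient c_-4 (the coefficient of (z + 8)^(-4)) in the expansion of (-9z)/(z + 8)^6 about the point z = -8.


Step 1: Write the numerator in powers of (z + 8): -9z = -9(z + 8) + (-9*(-8) + 0) = -9(z + 8) + 72
Step 2: Divide by (z + 8)^6: f(z) = 72(z + 8)^(-6) - 9(z + 8)^(-5)
Step 3: This finite sum is the Laurent series of f about z = -8.
Step 4: Only the powers -6 and -5 appear, so the coefficient of (z + 8)^(-4) = 0

0


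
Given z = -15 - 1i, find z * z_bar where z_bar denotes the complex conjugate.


Step 1: conj(z) = -15 + 1i
Step 2: z * conj(z) = (-15)^2 + (-1)^2
Step 3: = 225 + 1 = 226

226


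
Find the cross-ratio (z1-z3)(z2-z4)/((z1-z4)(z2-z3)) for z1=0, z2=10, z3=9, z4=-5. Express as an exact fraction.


Step 1: (z1-z3)(z2-z4) = (-9) * 15 = -135
Step 2: (z1-z4)(z2-z3) = 5 * 1 = 5
Step 3: Cross-ratio = -135/5 = -27

-27


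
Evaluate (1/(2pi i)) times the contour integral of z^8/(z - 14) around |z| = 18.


Step 1: f(z) = z^8, a = 14 is inside |z| = 18
Step 2: By Cauchy integral formula: (1/(2pi*i)) * integral = f(a)
Step 3: f(14) = 14^8 = 1475789056

1475789056


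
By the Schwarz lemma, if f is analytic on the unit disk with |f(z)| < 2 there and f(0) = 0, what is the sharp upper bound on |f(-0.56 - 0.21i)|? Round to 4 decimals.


Step 1: g = f/2 maps D -> D with g(0) = 0, so by the Schwarz lemma |g(z)| <= |z|, i.e. |f(z)| <= 2|z|; this is sharp (f(z) = 2z).
Step 2: |z0|^2 = (-0.56)^2 + (-0.21)^2 = 0.3577
Step 3: |z0| = sqrt(0.3577) = 0.59808
Step 4: Best bound = 2 * |z0| = 2 * 0.59808 = 1.1962

1.1962


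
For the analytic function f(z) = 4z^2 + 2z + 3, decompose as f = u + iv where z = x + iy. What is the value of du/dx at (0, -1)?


Step 1: f(z) = 4(x+iy)^2 + 2(x+iy) + 3
Step 2: u = 4(x^2 - y^2) + 2x + 3
Step 3: u_x = 8x + 2
Step 4: At (0, -1): u_x = 0 + 2 = 2

2


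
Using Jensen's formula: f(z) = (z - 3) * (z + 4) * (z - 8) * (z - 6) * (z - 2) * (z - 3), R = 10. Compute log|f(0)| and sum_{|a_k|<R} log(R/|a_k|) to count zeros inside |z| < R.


Jensen's formula: (1/2pi)*integral log|f(Re^it)|dt = log|f(0)| + sum_{|a_k|<R} log(R/|a_k|)
Step 1: f(0) = (-3) * 4 * (-8) * (-6) * (-2) * (-3) = -3456
Step 2: log|f(0)| = log|3| + log|-4| + log|8| + log|6| + log|2| + log|3| = 8.1479
Step 3: Zeros inside |z| < 10: 3, -4, 8, 6, 2, 3
Step 4: Jensen sum = log(10/3) + log(10/4) + log(10/8) + log(10/6) + log(10/2) + log(10/3) = 5.6676
Step 5: n(R) = number of terms in the Jensen sum = count of zeros inside |z| < 10 = 6

6


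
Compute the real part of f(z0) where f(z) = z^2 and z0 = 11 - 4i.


Step 1: z0 = 11 - 4i
Step 2: z0^2 = 11^2 - (-4)^2 - 88i
Step 3: real part = 121 - 16 = 105

105


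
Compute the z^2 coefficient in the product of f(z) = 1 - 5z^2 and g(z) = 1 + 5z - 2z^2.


Step 1: z^2 term in f*g comes from: (1)*(-2z^2) + (0)*(5z) + (-5z^2)*(1)
Step 2: = -2 + 0 - 5
Step 3: = -7

-7


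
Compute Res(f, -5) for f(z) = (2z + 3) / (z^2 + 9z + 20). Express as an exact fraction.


Step 1: Q(z) = z^2 + 9z + 20 = (z + 5)(z + 4)
Step 2: Q'(z) = 2z + 9
Step 3: Q'(-5) = -1, P(-5) = -7
Step 4: Res = P(-5)/Q'(-5) = -7/(-1) = 7

7


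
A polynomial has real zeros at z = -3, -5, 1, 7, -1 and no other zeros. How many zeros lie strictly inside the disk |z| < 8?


Step 1: Check each root:
  z = -3: |-3| = 3 < 8
  z = -5: |-5| = 5 < 8
  z = 1: |1| = 1 < 8
  z = 7: |7| = 7 < 8
  z = -1: |-1| = 1 < 8
Step 2: Count = 5

5


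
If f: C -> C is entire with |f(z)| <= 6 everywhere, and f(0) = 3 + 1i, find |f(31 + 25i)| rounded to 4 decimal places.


Step 1: By Liouville's theorem, a bounded entire function is constant.
Step 2: f(z) = f(0) = 3 + 1i for all z.
Step 3: |f(w)| = |3 + 1i| = sqrt(9 + 1)
Step 4: = 3.1623

3.1623


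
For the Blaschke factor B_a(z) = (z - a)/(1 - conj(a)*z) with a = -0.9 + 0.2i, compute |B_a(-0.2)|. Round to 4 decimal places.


Step 1: Numerator z0 - a = -0.2 - (-0.9 + 0.2i) = 0.7 - 0.2i
Step 2: Denominator 1 - conj(a)*z0 = 1 - (-0.9 - 0.2i)*(-0.2) = 0.82 - 0.04i
Step 3: |z0 - a|^2 = 0.7^2 + (-0.2)^2 = 0.53; |1 - conj(a)*z0|^2 = 0.82^2 + (-0.04)^2 = 0.674
Step 4: |B_a(-0.2)| = sqrt(0.53 / 0.674) = sqrt(0.78635)
Step 5: = 0.8868

0.8868


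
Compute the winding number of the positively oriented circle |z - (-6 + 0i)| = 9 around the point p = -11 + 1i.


Step 1: Center c = (-6, 0), radius = 9
Step 2: |p - c|^2 = (-5)^2 + 1^2 = 26
Step 3: r^2 = 81
Step 4: |p-c| < r so winding number = 1

1


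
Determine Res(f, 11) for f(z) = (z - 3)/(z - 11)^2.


Step 1: Pole of order 2 at z = 11
Step 2: Res = lim d/dz [(z - 11)^2 * f(z)] as z -> 11
Step 3: (z - 11)^2 * f(z) = z - 3
Step 4: d/dz[z - 3] = 1

1


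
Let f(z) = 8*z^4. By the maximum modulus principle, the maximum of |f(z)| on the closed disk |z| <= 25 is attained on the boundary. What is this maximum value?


Step 1: On |z| = 25, |f(z)| = 8 * |z|^4 = 8 * 25^4
Step 2: By maximum modulus principle, maximum is on boundary.
Step 3: Maximum = 8 * 390625 = 3125000

3125000


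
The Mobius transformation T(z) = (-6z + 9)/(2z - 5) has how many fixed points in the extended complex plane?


Step 1: Fixed points satisfy T(z) = z
Step 2: 2z^2 + z - 9 = 0
Step 3: Discriminant = 1^2 - 4*2*(-9) = 73
Step 4: Number of fixed points = 2

2


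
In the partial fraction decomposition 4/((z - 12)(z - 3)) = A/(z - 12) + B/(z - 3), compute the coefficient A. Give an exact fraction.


Step 1: Multiply both sides by (z - 12) and set z = 12
Step 2: A = 4 / (12 - 3)
Step 3: A = 4 / 9
Step 4: A = 4/9

4/9


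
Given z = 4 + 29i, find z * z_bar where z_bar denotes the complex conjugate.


Step 1: conj(z) = 4 - 29i
Step 2: z * conj(z) = 4^2 + 29^2
Step 3: = 16 + 841 = 857

857


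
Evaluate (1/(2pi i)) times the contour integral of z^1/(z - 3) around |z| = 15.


Step 1: f(z) = z^1, a = 3 is inside |z| = 15
Step 2: By Cauchy integral formula: (1/(2pi*i)) * integral = f(a)
Step 3: f(3) = 3^1 = 3

3


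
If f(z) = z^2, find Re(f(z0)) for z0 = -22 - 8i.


Step 1: z0 = -22 - 8i
Step 2: z0^2 = (-22)^2 - (-8)^2 + 352i
Step 3: real part = 484 - 64 = 420

420


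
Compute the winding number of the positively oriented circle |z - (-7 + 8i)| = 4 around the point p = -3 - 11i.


Step 1: Center c = (-7, 8), radius = 4
Step 2: |p - c|^2 = 4^2 + (-19)^2 = 377
Step 3: r^2 = 16
Step 4: |p-c| > r so winding number = 0

0


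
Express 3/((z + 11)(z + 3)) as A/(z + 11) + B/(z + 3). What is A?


Step 1: Multiply both sides by (z + 11) and set z = -11
Step 2: A = 3 / (-11 + 3)
Step 3: A = 3 / (-8)
Step 4: A = -3/8

-3/8


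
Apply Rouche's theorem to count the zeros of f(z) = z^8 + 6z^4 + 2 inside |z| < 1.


Step 1: On |z| = 1 the three terms have sizes |z^8| = 1^8 = 1, |6z^4| = 6*1^4 = 6, |2| = 2
Step 2: The dominant term is g(z) = 6z^4; let h(z) = z^8 + 2 so f = g + h
Step 3: On |z| = 1: |g| = 6 and |h| <= 1 + 2 = 3
Step 4: Since 6 > 3, |h| < |g| on |z| = 1, so by Rouche f has the same number of zeros as g inside |z| < 1
Step 5: g(z) = 6z^4 has 4 zeros (at the origin, multiplicity 4) inside |z| < 1. Answer = 4

4


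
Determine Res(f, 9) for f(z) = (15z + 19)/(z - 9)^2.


Step 1: Pole of order 2 at z = 9
Step 2: Res = lim d/dz [(z - 9)^2 * f(z)] as z -> 9
Step 3: (z - 9)^2 * f(z) = 15z + 19
Step 4: d/dz[15z + 19] = 15

15


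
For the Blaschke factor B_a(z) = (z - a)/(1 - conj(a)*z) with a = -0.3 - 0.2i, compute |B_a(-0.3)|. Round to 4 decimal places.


Step 1: Numerator z0 - a = -0.3 - (-0.3 - 0.2i) = 0 + 0.2i
Step 2: Denominator 1 - conj(a)*z0 = 1 - (-0.3 + 0.2i)*(-0.3) = 0.91 + 0.06i
Step 3: |z0 - a|^2 = 0^2 + 0.2^2 = 0.04; |1 - conj(a)*z0|^2 = 0.91^2 + 0.06^2 = 0.8317
Step 4: |B_a(-0.3)| = sqrt(0.04 / 0.8317) = sqrt(0.048094)
Step 5: = 0.2193

0.2193


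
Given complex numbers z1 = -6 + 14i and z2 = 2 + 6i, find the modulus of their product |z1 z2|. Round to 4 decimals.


Step 1: |z1| = sqrt((-6)^2 + 14^2) = sqrt(232)
Step 2: |z2| = sqrt(2^2 + 6^2) = sqrt(40)
Step 3: |z1*z2| = |z1|*|z2| = sqrt(232) * sqrt(40) = sqrt(232 * 40) = sqrt(9280)
Step 4: = 96.3328

96.3328


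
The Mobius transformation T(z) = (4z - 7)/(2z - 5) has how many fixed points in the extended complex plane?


Step 1: Fixed points satisfy T(z) = z
Step 2: 2z^2 - 9z + 7 = 0
Step 3: Discriminant = (-9)^2 - 4*2*7 = 25
Step 4: Number of fixed points = 2

2


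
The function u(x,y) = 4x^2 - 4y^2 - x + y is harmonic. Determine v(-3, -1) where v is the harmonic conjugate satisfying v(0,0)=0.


Step 1: v_x = -u_y = 8y - 1
Step 2: v_y = u_x = 8x - 1
Step 3: v = 8xy - x - y + C
Step 4: v(0,0) = 0 => C = 0
Step 5: v(-3, -1) = 28

28


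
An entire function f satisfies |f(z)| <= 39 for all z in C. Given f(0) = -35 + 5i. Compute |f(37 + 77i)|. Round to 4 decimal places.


Step 1: By Liouville's theorem, a bounded entire function is constant.
Step 2: f(z) = f(0) = -35 + 5i for all z.
Step 3: |f(w)| = |-35 + 5i| = sqrt(1225 + 25)
Step 4: = 35.3553

35.3553


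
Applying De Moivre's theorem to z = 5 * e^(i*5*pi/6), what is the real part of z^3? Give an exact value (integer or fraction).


Step 1: By De Moivre's theorem, z^3 = 5^3 * e^(i*3*5*pi/6) = 125 * (cos(5*pi/2) + i*sin(5*pi/2))
Step 2: |z|^3 = 5^3 = 125
Step 3: Reduce the angle mod 2*pi: 5*pi/2 - 2*pi = pi/2
Step 4: cos(pi/2) = 0
Step 5: Re(z^3) = 125 * 0 = 0

0


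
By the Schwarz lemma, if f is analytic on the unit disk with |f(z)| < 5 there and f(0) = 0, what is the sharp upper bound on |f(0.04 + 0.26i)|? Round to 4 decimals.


Step 1: g = f/5 maps D -> D with g(0) = 0, so by the Schwarz lemma |g(z)| <= |z|, i.e. |f(z)| <= 5|z|; this is sharp (f(z) = 5z).
Step 2: |z0|^2 = 0.04^2 + 0.26^2 = 0.0692
Step 3: |z0| = sqrt(0.0692) = 0.263059
Step 4: Best bound = 5 * |z0| = 5 * 0.263059 = 1.3153

1.3153


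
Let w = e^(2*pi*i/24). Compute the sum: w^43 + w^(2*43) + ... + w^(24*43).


Step 1: The sum sum_{j=1}^{n} w^(k*j) equals n if n | k, else 0.
Step 2: Here n = 24, k = 43
Step 3: Does n divide k? 24 | 43 -> False
Step 4: Sum = 0

0


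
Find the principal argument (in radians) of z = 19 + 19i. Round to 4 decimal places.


Step 1: z = 19 + 19i
Step 2: arg(z) = atan2(19, 19)
Step 3: arg(z) = 0.7854

0.7854


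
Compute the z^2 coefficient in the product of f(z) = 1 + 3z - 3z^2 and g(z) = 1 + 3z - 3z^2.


Step 1: z^2 term in f*g comes from: (1)*(-3z^2) + (3z)*(3z) + (-3z^2)*(1)
Step 2: = -3 + 9 - 3
Step 3: = 3

3


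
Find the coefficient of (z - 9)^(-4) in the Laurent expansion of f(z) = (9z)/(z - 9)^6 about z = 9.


Step 1: Write the numerator in powers of (z - 9): 9z = 9(z - 9) + (9*9 + 0) = 9(z - 9) + 81
Step 2: Divide by (z - 9)^6: f(z) = 81(z - 9)^(-6) + 9(z - 9)^(-5)
Step 3: This finite sum is the Laurent series of f about z = 9.
Step 4: Only the powers -6 and -5 appear, so the coefficient of (z - 9)^(-4) = 0

0


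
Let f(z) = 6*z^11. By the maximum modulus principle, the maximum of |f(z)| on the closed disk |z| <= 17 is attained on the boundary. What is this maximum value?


Step 1: On |z| = 17, |f(z)| = 6 * |z|^11 = 6 * 17^11
Step 2: By maximum modulus principle, maximum is on boundary.
Step 3: Maximum = 6 * 34271896307633 = 205631377845798

205631377845798


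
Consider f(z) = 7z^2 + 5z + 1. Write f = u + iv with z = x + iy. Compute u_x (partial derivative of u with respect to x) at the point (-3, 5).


Step 1: f(z) = 7(x+iy)^2 + 5(x+iy) + 1
Step 2: u = 7(x^2 - y^2) + 5x + 1
Step 3: u_x = 14x + 5
Step 4: At (-3, 5): u_x = -42 + 5 = -37

-37


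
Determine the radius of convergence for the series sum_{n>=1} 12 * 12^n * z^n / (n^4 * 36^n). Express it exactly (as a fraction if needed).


Step 1: General term a_n = 12 * 12^n / (n^4 * 36^n)
Step 2: By the root test, |a_n|^(1/n) = 12^(1/n) * 12 / (n^(4/n) * 36) -> 12/36 as n -> infinity (since 12^(1/n) -> 1 and n^(4/n) -> 1)
Step 3: R = 1/lim|a_n|^(1/n) = 36/12 = 3

3


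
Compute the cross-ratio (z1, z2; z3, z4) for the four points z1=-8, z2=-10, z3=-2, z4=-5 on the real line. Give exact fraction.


Step 1: (z1-z3)(z2-z4) = (-6) * (-5) = 30
Step 2: (z1-z4)(z2-z3) = (-3) * (-8) = 24
Step 3: Cross-ratio = 30/24 = 5/4

5/4


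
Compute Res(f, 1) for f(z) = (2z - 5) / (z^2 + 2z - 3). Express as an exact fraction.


Step 1: Q(z) = z^2 + 2z - 3 = (z - 1)(z + 3)
Step 2: Q'(z) = 2z + 2
Step 3: Q'(1) = 4, P(1) = -3
Step 4: Res = P(1)/Q'(1) = -3/4 = -3/4

-3/4


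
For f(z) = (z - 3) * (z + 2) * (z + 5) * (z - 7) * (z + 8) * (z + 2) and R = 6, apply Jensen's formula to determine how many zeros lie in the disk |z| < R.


Jensen's formula: (1/2pi)*integral log|f(Re^it)|dt = log|f(0)| + sum_{|a_k|<R} log(R/|a_k|)
Step 1: f(0) = (-3) * 2 * 5 * (-7) * 8 * 2 = 3360
Step 2: log|f(0)| = log|3| + log|-2| + log|-5| + log|7| + log|-8| + log|-2| = 8.1197
Step 3: Zeros inside |z| < 6: 3, -2, -5, -2
Step 4: Jensen sum = log(6/3) + log(6/2) + log(6/5) + log(6/2) = 3.0727
Step 5: n(R) = number of terms in the Jensen sum = count of zeros inside |z| < 6 = 4

4


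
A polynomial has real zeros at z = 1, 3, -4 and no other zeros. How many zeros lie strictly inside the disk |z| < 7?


Step 1: Check each root:
  z = 1: |1| = 1 < 7
  z = 3: |3| = 3 < 7
  z = -4: |-4| = 4 < 7
Step 2: Count = 3

3


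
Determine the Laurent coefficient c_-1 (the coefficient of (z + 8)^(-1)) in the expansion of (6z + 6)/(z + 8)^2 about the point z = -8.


Step 1: Write the numerator in powers of (z + 8): 6z + 6 = 6(z + 8) + (6*(-8) + 6) = 6(z + 8) - 42
Step 2: Divide by (z + 8)^2: f(z) = -42(z + 8)^(-2) + 6(z + 8)^(-1)
Step 3: This finite sum is the Laurent series of f about z = -8.
Step 4: Coefficient of (z + 8)^(-1) = coefficient of (z + 8) in the re-centred numerator = 6

6


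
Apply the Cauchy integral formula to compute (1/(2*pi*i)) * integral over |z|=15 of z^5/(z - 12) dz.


Step 1: f(z) = z^5, a = 12 is inside |z| = 15
Step 2: By Cauchy integral formula: (1/(2pi*i)) * integral = f(a)
Step 3: f(12) = 12^5 = 248832

248832


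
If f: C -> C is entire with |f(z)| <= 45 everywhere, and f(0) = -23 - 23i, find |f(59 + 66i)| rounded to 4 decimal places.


Step 1: By Liouville's theorem, a bounded entire function is constant.
Step 2: f(z) = f(0) = -23 - 23i for all z.
Step 3: |f(w)| = |-23 - 23i| = sqrt(529 + 529)
Step 4: = 32.5269

32.5269


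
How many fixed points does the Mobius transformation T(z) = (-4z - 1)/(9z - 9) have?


Step 1: Fixed points satisfy T(z) = z
Step 2: 9z^2 - 5z + 1 = 0
Step 3: Discriminant = (-5)^2 - 4*9*1 = -11
Step 4: Number of fixed points = 2

2


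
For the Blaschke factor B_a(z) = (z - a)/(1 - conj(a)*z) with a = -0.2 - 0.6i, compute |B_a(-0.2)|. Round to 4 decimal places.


Step 1: Numerator z0 - a = -0.2 - (-0.2 - 0.6i) = 0 + 0.6i
Step 2: Denominator 1 - conj(a)*z0 = 1 - (-0.2 + 0.6i)*(-0.2) = 0.96 + 0.12i
Step 3: |z0 - a|^2 = 0^2 + 0.6^2 = 0.36; |1 - conj(a)*z0|^2 = 0.96^2 + 0.12^2 = 0.936
Step 4: |B_a(-0.2)| = sqrt(0.36 / 0.936) = sqrt(0.384615)
Step 5: = 0.6202

0.6202


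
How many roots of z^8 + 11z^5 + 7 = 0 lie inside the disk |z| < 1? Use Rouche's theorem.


Step 1: On |z| = 1 the three terms have sizes |z^8| = 1^8 = 1, |11z^5| = 11*1^5 = 11, |7| = 7
Step 2: The dominant term is g(z) = 11z^5; let h(z) = z^8 + 7 so f = g + h
Step 3: On |z| = 1: |g| = 11 and |h| <= 1 + 7 = 8
Step 4: Since 11 > 8, |h| < |g| on |z| = 1, so by Rouche f has the same number of zeros as g inside |z| < 1
Step 5: g(z) = 11z^5 has 5 zeros (at the origin, multiplicity 5) inside |z| < 1. Answer = 5

5


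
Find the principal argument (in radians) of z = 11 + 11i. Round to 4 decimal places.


Step 1: z = 11 + 11i
Step 2: arg(z) = atan2(11, 11)
Step 3: arg(z) = 0.7854

0.7854


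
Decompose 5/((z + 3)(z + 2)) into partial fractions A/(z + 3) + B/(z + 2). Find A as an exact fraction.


Step 1: Multiply both sides by (z + 3) and set z = -3
Step 2: A = 5 / (-3 + 2)
Step 3: A = 5 / (-1)
Step 4: A = -5

-5


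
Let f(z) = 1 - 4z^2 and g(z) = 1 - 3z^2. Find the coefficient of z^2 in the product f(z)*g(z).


Step 1: z^2 term in f*g comes from: (1)*(-3z^2) + (0)*(0) + (-4z^2)*(1)
Step 2: = -3 + 0 - 4
Step 3: = -7

-7


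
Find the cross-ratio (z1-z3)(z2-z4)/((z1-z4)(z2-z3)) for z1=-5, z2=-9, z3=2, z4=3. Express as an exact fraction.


Step 1: (z1-z3)(z2-z4) = (-7) * (-12) = 84
Step 2: (z1-z4)(z2-z3) = (-8) * (-11) = 88
Step 3: Cross-ratio = 84/88 = 21/22

21/22


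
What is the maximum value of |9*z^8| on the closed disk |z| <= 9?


Step 1: On |z| = 9, |f(z)| = 9 * |z|^8 = 9 * 9^8
Step 2: By maximum modulus principle, maximum is on boundary.
Step 3: Maximum = 9 * 43046721 = 387420489

387420489


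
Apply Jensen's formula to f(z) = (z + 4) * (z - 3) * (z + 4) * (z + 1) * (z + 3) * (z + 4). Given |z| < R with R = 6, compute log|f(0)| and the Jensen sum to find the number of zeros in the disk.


Jensen's formula: (1/2pi)*integral log|f(Re^it)|dt = log|f(0)| + sum_{|a_k|<R} log(R/|a_k|)
Step 1: f(0) = 4 * (-3) * 4 * 1 * 3 * 4 = -576
Step 2: log|f(0)| = log|-4| + log|3| + log|-4| + log|-1| + log|-3| + log|-4| = 6.3561
Step 3: Zeros inside |z| < 6: -4, 3, -4, -1, -3, -4
Step 4: Jensen sum = log(6/4) + log(6/3) + log(6/4) + log(6/1) + log(6/3) + log(6/4) = 4.3944
Step 5: n(R) = number of terms in the Jensen sum = count of zeros inside |z| < 6 = 6

6


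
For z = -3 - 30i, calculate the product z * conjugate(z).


Step 1: conj(z) = -3 + 30i
Step 2: z * conj(z) = (-3)^2 + (-30)^2
Step 3: = 9 + 900 = 909

909


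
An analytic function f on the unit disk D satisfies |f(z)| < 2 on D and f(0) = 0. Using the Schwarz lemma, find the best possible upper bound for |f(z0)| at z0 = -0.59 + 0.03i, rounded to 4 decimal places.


Step 1: g = f/2 maps D -> D with g(0) = 0, so by the Schwarz lemma |g(z)| <= |z|, i.e. |f(z)| <= 2|z|; this is sharp (f(z) = 2z).
Step 2: |z0|^2 = (-0.59)^2 + 0.03^2 = 0.349
Step 3: |z0| = sqrt(0.349) = 0.590762
Step 4: Best bound = 2 * |z0| = 2 * 0.590762 = 1.1815

1.1815


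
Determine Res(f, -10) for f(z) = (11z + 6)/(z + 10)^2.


Step 1: Pole of order 2 at z = -10
Step 2: Res = lim d/dz [(z + 10)^2 * f(z)] as z -> -10
Step 3: (z + 10)^2 * f(z) = 11z + 6
Step 4: d/dz[11z + 6] = 11

11


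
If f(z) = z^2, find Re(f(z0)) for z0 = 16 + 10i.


Step 1: z0 = 16 + 10i
Step 2: z0^2 = 16^2 - 10^2 + 320i
Step 3: real part = 256 - 100 = 156

156


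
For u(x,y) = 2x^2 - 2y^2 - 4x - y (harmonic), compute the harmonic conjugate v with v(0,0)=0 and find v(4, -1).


Step 1: v_x = -u_y = 4y + 1
Step 2: v_y = u_x = 4x - 4
Step 3: v = 4xy + x - 4y + C
Step 4: v(0,0) = 0 => C = 0
Step 5: v(4, -1) = -8

-8


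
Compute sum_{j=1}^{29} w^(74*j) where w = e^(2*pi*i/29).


Step 1: The sum sum_{j=1}^{n} w^(k*j) equals n if n | k, else 0.
Step 2: Here n = 29, k = 74
Step 3: Does n divide k? 29 | 74 -> False
Step 4: Sum = 0

0


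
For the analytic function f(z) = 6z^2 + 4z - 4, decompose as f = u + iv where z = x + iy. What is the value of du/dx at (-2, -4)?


Step 1: f(z) = 6(x+iy)^2 + 4(x+iy) - 4
Step 2: u = 6(x^2 - y^2) + 4x - 4
Step 3: u_x = 12x + 4
Step 4: At (-2, -4): u_x = -24 + 4 = -20

-20


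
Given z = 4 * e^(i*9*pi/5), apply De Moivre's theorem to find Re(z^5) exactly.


Step 1: By De Moivre's theorem, z^5 = 4^5 * e^(i*5*9*pi/5) = 1024 * (cos(9*pi) + i*sin(9*pi))
Step 2: |z|^5 = 4^5 = 1024
Step 3: Reduce the angle mod 2*pi: 9*pi - 8*pi = pi
Step 4: cos(pi) = -1
Step 5: Re(z^5) = 1024 * (-1) = -1024

-1024


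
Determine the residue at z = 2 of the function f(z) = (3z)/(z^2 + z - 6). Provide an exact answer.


Step 1: Q(z) = z^2 + z - 6 = (z - 2)(z + 3)
Step 2: Q'(z) = 2z + 1
Step 3: Q'(2) = 5, P(2) = 6
Step 4: Res = P(2)/Q'(2) = 6/5 = 6/5

6/5


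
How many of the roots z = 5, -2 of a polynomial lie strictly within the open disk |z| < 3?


Step 1: Check each root:
  z = 5: |5| = 5 >= 3
  z = -2: |-2| = 2 < 3
Step 2: Count = 1

1


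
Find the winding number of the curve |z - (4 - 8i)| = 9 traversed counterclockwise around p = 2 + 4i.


Step 1: Center c = (4, -8), radius = 9
Step 2: |p - c|^2 = (-2)^2 + 12^2 = 148
Step 3: r^2 = 81
Step 4: |p-c| > r so winding number = 0

0


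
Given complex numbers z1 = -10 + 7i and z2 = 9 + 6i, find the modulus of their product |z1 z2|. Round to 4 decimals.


Step 1: |z1| = sqrt((-10)^2 + 7^2) = sqrt(149)
Step 2: |z2| = sqrt(9^2 + 6^2) = sqrt(117)
Step 3: |z1*z2| = |z1|*|z2| = sqrt(149) * sqrt(117) = sqrt(149 * 117) = sqrt(17433)
Step 4: = 132.0341

132.0341


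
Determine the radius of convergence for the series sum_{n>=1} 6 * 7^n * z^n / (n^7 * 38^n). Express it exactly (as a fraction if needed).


Step 1: General term a_n = 6 * 7^n / (n^7 * 38^n)
Step 2: By the root test, |a_n|^(1/n) = 6^(1/n) * 7 / (n^(7/n) * 38) -> 7/38 as n -> infinity (since 6^(1/n) -> 1 and n^(7/n) -> 1)
Step 3: R = 1/lim|a_n|^(1/n) = 38/7

38/7


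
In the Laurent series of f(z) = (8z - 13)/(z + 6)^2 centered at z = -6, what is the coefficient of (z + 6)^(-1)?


Step 1: Write the numerator in powers of (z + 6): 8z - 13 = 8(z + 6) + (8*(-6) - 13) = 8(z + 6) - 61
Step 2: Divide by (z + 6)^2: f(z) = -61(z + 6)^(-2) + 8(z + 6)^(-1)
Step 3: This finite sum is the Laurent series of f about z = -6.
Step 4: Coefficient of (z + 6)^(-1) = coefficient of (z + 6) in the re-centred numerator = 8

8


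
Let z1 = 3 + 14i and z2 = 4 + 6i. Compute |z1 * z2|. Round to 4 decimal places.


Step 1: |z1| = sqrt(3^2 + 14^2) = sqrt(205)
Step 2: |z2| = sqrt(4^2 + 6^2) = sqrt(52)
Step 3: |z1*z2| = |z1|*|z2| = sqrt(205) * sqrt(52) = sqrt(205 * 52) = sqrt(10660)
Step 4: = 103.2473

103.2473


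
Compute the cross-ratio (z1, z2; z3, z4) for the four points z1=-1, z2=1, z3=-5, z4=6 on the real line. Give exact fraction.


Step 1: (z1-z3)(z2-z4) = 4 * (-5) = -20
Step 2: (z1-z4)(z2-z3) = (-7) * 6 = -42
Step 3: Cross-ratio = 20/42 = 10/21

10/21


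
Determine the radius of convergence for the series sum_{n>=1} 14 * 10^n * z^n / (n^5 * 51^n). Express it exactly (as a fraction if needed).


Step 1: General term a_n = 14 * 10^n / (n^5 * 51^n)
Step 2: By the root test, |a_n|^(1/n) = 14^(1/n) * 10 / (n^(5/n) * 51) -> 10/51 as n -> infinity (since 14^(1/n) -> 1 and n^(5/n) -> 1)
Step 3: R = 1/lim|a_n|^(1/n) = 51/10

51/10


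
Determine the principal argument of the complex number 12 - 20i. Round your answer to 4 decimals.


Step 1: z = 12 - 20i
Step 2: arg(z) = atan2(-20, 12)
Step 3: arg(z) = -1.0304

-1.0304


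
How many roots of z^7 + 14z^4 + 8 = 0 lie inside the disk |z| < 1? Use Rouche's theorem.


Step 1: On |z| = 1 the three terms have sizes |z^7| = 1^7 = 1, |14z^4| = 14*1^4 = 14, |8| = 8
Step 2: The dominant term is g(z) = 14z^4; let h(z) = z^7 + 8 so f = g + h
Step 3: On |z| = 1: |g| = 14 and |h| <= 1 + 8 = 9
Step 4: Since 14 > 9, |h| < |g| on |z| = 1, so by Rouche f has the same number of zeros as g inside |z| < 1
Step 5: g(z) = 14z^4 has 4 zeros (at the origin, multiplicity 4) inside |z| < 1. Answer = 4

4


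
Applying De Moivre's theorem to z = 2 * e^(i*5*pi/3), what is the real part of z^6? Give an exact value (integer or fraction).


Step 1: By De Moivre's theorem, z^6 = 2^6 * e^(i*6*5*pi/3) = 64 * (cos(10*pi) + i*sin(10*pi))
Step 2: |z|^6 = 2^6 = 64
Step 3: Reduce the angle mod 2*pi: 10*pi - 10*pi = 0
Step 4: cos(0) = 1
Step 5: Re(z^6) = 64 * 1 = 64

64


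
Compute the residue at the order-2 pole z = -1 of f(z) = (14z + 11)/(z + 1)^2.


Step 1: Pole of order 2 at z = -1
Step 2: Res = lim d/dz [(z + 1)^2 * f(z)] as z -> -1
Step 3: (z + 1)^2 * f(z) = 14z + 11
Step 4: d/dz[14z + 11] = 14

14


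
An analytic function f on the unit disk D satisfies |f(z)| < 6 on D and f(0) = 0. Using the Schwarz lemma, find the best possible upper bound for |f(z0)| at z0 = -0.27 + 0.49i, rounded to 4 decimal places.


Step 1: g = f/6 maps D -> D with g(0) = 0, so by the Schwarz lemma |g(z)| <= |z|, i.e. |f(z)| <= 6|z|; this is sharp (f(z) = 6z).
Step 2: |z0|^2 = (-0.27)^2 + 0.49^2 = 0.313
Step 3: |z0| = sqrt(0.313) = 0.559464
Step 4: Best bound = 6 * |z0| = 6 * 0.559464 = 3.3568

3.3568


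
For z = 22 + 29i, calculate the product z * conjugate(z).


Step 1: conj(z) = 22 - 29i
Step 2: z * conj(z) = 22^2 + 29^2
Step 3: = 484 + 841 = 1325

1325


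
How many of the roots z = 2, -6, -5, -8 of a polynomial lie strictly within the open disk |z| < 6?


Step 1: Check each root:
  z = 2: |2| = 2 < 6
  z = -6: |-6| = 6 >= 6
  z = -5: |-5| = 5 < 6
  z = -8: |-8| = 8 >= 6
Step 2: Count = 2

2


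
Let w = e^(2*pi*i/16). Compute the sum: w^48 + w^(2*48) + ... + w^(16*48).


Step 1: The sum sum_{j=1}^{n} w^(k*j) equals n if n | k, else 0.
Step 2: Here n = 16, k = 48
Step 3: Does n divide k? 16 | 48 -> True
Step 4: Sum = 16

16


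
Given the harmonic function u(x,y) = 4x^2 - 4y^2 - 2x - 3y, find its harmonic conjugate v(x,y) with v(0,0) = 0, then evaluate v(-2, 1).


Step 1: v_x = -u_y = 8y + 3
Step 2: v_y = u_x = 8x - 2
Step 3: v = 8xy + 3x - 2y + C
Step 4: v(0,0) = 0 => C = 0
Step 5: v(-2, 1) = -24

-24


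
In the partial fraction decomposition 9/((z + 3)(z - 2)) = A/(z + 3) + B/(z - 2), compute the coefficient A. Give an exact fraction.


Step 1: Multiply both sides by (z + 3) and set z = -3
Step 2: A = 9 / (-3 - 2)
Step 3: A = 9 / (-5)
Step 4: A = -9/5

-9/5


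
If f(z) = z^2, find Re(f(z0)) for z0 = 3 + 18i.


Step 1: z0 = 3 + 18i
Step 2: z0^2 = 3^2 - 18^2 + 108i
Step 3: real part = 9 - 324 = -315

-315


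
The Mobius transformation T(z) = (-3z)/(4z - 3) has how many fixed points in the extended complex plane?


Step 1: Fixed points satisfy T(z) = z
Step 2: 4z^2 = 0
Step 3: Discriminant = 0^2 - 4*4*0 = 0
Step 4: Number of fixed points = 1

1


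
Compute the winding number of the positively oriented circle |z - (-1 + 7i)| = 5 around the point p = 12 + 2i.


Step 1: Center c = (-1, 7), radius = 5
Step 2: |p - c|^2 = 13^2 + (-5)^2 = 194
Step 3: r^2 = 25
Step 4: |p-c| > r so winding number = 0

0


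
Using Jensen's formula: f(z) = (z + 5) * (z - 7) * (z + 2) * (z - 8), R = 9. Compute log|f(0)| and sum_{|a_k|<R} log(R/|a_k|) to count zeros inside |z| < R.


Jensen's formula: (1/2pi)*integral log|f(Re^it)|dt = log|f(0)| + sum_{|a_k|<R} log(R/|a_k|)
Step 1: f(0) = 5 * (-7) * 2 * (-8) = 560
Step 2: log|f(0)| = log|-5| + log|7| + log|-2| + log|8| = 6.3279
Step 3: Zeros inside |z| < 9: -5, 7, -2, 8
Step 4: Jensen sum = log(9/5) + log(9/7) + log(9/2) + log(9/8) = 2.461
Step 5: n(R) = number of terms in the Jensen sum = count of zeros inside |z| < 9 = 4

4


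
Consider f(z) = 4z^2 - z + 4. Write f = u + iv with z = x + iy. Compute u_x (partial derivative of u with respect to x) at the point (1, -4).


Step 1: f(z) = 4(x+iy)^2 - (x+iy) + 4
Step 2: u = 4(x^2 - y^2) - x + 4
Step 3: u_x = 8x - 1
Step 4: At (1, -4): u_x = 8 - 1 = 7

7


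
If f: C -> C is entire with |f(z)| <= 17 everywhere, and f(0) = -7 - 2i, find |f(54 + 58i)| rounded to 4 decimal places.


Step 1: By Liouville's theorem, a bounded entire function is constant.
Step 2: f(z) = f(0) = -7 - 2i for all z.
Step 3: |f(w)| = |-7 - 2i| = sqrt(49 + 4)
Step 4: = 7.2801

7.2801


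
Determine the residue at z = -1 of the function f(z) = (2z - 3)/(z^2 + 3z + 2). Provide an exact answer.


Step 1: Q(z) = z^2 + 3z + 2 = (z + 1)(z + 2)
Step 2: Q'(z) = 2z + 3
Step 3: Q'(-1) = 1, P(-1) = -5
Step 4: Res = P(-1)/Q'(-1) = -5/1 = -5

-5


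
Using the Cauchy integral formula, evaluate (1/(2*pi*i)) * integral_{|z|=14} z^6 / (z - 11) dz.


Step 1: f(z) = z^6, a = 11 is inside |z| = 14
Step 2: By Cauchy integral formula: (1/(2pi*i)) * integral = f(a)
Step 3: f(11) = 11^6 = 1771561

1771561


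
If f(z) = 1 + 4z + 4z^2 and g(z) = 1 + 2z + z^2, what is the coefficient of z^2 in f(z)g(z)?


Step 1: z^2 term in f*g comes from: (1)*(z^2) + (4z)*(2z) + (4z^2)*(1)
Step 2: = 1 + 8 + 4
Step 3: = 13

13


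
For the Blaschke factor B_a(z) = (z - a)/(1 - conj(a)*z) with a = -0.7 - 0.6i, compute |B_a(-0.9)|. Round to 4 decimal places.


Step 1: Numerator z0 - a = -0.9 - (-0.7 - 0.6i) = -0.2 + 0.6i
Step 2: Denominator 1 - conj(a)*z0 = 1 - (-0.7 + 0.6i)*(-0.9) = 0.37 + 0.54i
Step 3: |z0 - a|^2 = (-0.2)^2 + 0.6^2 = 0.4; |1 - conj(a)*z0|^2 = 0.37^2 + 0.54^2 = 0.4285
Step 4: |B_a(-0.9)| = sqrt(0.4 / 0.4285) = sqrt(0.933489)
Step 5: = 0.9662

0.9662


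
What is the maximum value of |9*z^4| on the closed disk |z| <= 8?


Step 1: On |z| = 8, |f(z)| = 9 * |z|^4 = 9 * 8^4
Step 2: By maximum modulus principle, maximum is on boundary.
Step 3: Maximum = 9 * 4096 = 36864

36864


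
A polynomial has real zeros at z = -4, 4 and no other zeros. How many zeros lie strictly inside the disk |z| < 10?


Step 1: Check each root:
  z = -4: |-4| = 4 < 10
  z = 4: |4| = 4 < 10
Step 2: Count = 2

2


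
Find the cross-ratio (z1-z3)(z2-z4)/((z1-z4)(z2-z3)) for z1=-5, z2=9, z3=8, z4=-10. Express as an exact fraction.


Step 1: (z1-z3)(z2-z4) = (-13) * 19 = -247
Step 2: (z1-z4)(z2-z3) = 5 * 1 = 5
Step 3: Cross-ratio = -247/5 = -247/5

-247/5


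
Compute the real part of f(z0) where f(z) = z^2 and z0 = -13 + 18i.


Step 1: z0 = -13 + 18i
Step 2: z0^2 = (-13)^2 - 18^2 - 468i
Step 3: real part = 169 - 324 = -155

-155


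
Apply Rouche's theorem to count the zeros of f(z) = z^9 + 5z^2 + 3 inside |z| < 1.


Step 1: On |z| = 1 the three terms have sizes |z^9| = 1^9 = 1, |5z^2| = 5*1^2 = 5, |3| = 3
Step 2: The dominant term is g(z) = 5z^2; let h(z) = z^9 + 3 so f = g + h
Step 3: On |z| = 1: |g| = 5 and |h| <= 1 + 3 = 4
Step 4: Since 5 > 4, |h| < |g| on |z| = 1, so by Rouche f has the same number of zeros as g inside |z| < 1
Step 5: g(z) = 5z^2 has 2 zeros (at the origin, multiplicity 2) inside |z| < 1. Answer = 2

2


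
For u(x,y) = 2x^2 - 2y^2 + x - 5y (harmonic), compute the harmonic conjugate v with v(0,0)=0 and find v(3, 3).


Step 1: v_x = -u_y = 4y + 5
Step 2: v_y = u_x = 4x + 1
Step 3: v = 4xy + 5x + y + C
Step 4: v(0,0) = 0 => C = 0
Step 5: v(3, 3) = 54

54


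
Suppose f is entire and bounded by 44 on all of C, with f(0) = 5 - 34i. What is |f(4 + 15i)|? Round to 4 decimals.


Step 1: By Liouville's theorem, a bounded entire function is constant.
Step 2: f(z) = f(0) = 5 - 34i for all z.
Step 3: |f(w)| = |5 - 34i| = sqrt(25 + 1156)
Step 4: = 34.3657

34.3657


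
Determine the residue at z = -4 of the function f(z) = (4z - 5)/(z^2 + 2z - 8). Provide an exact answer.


Step 1: Q(z) = z^2 + 2z - 8 = (z + 4)(z - 2)
Step 2: Q'(z) = 2z + 2
Step 3: Q'(-4) = -6, P(-4) = -21
Step 4: Res = P(-4)/Q'(-4) = -21/(-6) = 7/2

7/2


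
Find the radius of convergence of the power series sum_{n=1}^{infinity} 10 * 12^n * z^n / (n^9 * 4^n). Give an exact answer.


Step 1: General term a_n = 10 * 12^n / (n^9 * 4^n)
Step 2: By the root test, |a_n|^(1/n) = 10^(1/n) * 12 / (n^(9/n) * 4) -> 12/4 as n -> infinity (since 10^(1/n) -> 1 and n^(9/n) -> 1)
Step 3: R = 1/lim|a_n|^(1/n) = 4/12 = 1/3

1/3


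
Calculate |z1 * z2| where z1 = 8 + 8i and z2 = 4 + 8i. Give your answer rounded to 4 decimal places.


Step 1: |z1| = sqrt(8^2 + 8^2) = sqrt(128)
Step 2: |z2| = sqrt(4^2 + 8^2) = sqrt(80)
Step 3: |z1*z2| = |z1|*|z2| = sqrt(128) * sqrt(80) = sqrt(128 * 80) = sqrt(10240)
Step 4: = 101.1929

101.1929


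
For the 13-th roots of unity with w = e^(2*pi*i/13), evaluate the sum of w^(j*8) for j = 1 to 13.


Step 1: The sum sum_{j=1}^{n} w^(k*j) equals n if n | k, else 0.
Step 2: Here n = 13, k = 8
Step 3: Does n divide k? 13 | 8 -> False
Step 4: Sum = 0

0


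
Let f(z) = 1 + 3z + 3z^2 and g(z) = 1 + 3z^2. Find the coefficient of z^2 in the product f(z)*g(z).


Step 1: z^2 term in f*g comes from: (1)*(3z^2) + (3z)*(0) + (3z^2)*(1)
Step 2: = 3 + 0 + 3
Step 3: = 6

6


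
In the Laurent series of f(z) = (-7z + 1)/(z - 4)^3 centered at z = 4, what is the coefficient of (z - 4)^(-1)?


Step 1: Write the numerator in powers of (z - 4): -7z + 1 = -7(z - 4) + (-7*4 + 1) = -7(z - 4) - 27
Step 2: Divide by (z - 4)^3: f(z) = -27(z - 4)^(-3) - 7(z - 4)^(-2)
Step 3: This finite sum is the Laurent series of f about z = 4.
Step 4: Only the powers -3 and -2 appear, so the coefficient of (z - 4)^(-1) = 0

0


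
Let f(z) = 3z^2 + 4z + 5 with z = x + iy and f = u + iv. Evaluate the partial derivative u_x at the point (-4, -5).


Step 1: f(z) = 3(x+iy)^2 + 4(x+iy) + 5
Step 2: u = 3(x^2 - y^2) + 4x + 5
Step 3: u_x = 6x + 4
Step 4: At (-4, -5): u_x = -24 + 4 = -20

-20


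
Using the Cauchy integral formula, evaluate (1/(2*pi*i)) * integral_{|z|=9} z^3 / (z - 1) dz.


Step 1: f(z) = z^3, a = 1 is inside |z| = 9
Step 2: By Cauchy integral formula: (1/(2pi*i)) * integral = f(a)
Step 3: f(1) = 1^3 = 1

1


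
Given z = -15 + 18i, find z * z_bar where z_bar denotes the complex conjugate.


Step 1: conj(z) = -15 - 18i
Step 2: z * conj(z) = (-15)^2 + 18^2
Step 3: = 225 + 324 = 549

549


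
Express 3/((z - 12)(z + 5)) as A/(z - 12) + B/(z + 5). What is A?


Step 1: Multiply both sides by (z - 12) and set z = 12
Step 2: A = 3 / (12 + 5)
Step 3: A = 3 / 17
Step 4: A = 3/17

3/17


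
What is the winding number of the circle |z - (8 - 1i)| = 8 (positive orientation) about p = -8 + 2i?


Step 1: Center c = (8, -1), radius = 8
Step 2: |p - c|^2 = (-16)^2 + 3^2 = 265
Step 3: r^2 = 64
Step 4: |p-c| > r so winding number = 0

0


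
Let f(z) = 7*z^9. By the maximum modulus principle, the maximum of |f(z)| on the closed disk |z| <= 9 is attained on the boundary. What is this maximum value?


Step 1: On |z| = 9, |f(z)| = 7 * |z|^9 = 7 * 9^9
Step 2: By maximum modulus principle, maximum is on boundary.
Step 3: Maximum = 7 * 387420489 = 2711943423

2711943423


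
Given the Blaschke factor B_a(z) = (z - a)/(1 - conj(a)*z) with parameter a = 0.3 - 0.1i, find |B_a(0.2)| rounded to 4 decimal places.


Step 1: Numerator z0 - a = 0.2 - (0.3 - 0.1i) = -0.1 + 0.1i
Step 2: Denominator 1 - conj(a)*z0 = 1 - (0.3 + 0.1i)*0.2 = 0.94 - 0.02i
Step 3: |z0 - a|^2 = (-0.1)^2 + 0.1^2 = 0.02; |1 - conj(a)*z0|^2 = 0.94^2 + (-0.02)^2 = 0.884
Step 4: |B_a(0.2)| = sqrt(0.02 / 0.884) = sqrt(0.022624)
Step 5: = 0.1504

0.1504


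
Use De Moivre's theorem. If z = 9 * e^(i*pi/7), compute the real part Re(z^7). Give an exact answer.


Step 1: By De Moivre's theorem, z^7 = 9^7 * e^(i*7*pi/7) = 4782969 * (cos(pi) + i*sin(pi))
Step 2: |z|^7 = 9^7 = 4782969
Step 3: The angle pi already lies in [0, 2*pi)
Step 4: cos(pi) = -1
Step 5: Re(z^7) = 4782969 * (-1) = -4782969

-4782969


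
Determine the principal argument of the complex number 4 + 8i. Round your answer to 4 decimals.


Step 1: z = 4 + 8i
Step 2: arg(z) = atan2(8, 4)
Step 3: arg(z) = 1.1071

1.1071


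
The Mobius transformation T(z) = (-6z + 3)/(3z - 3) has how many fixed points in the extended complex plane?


Step 1: Fixed points satisfy T(z) = z
Step 2: 3z^2 + 3z - 3 = 0
Step 3: Discriminant = 3^2 - 4*3*(-3) = 45
Step 4: Number of fixed points = 2

2


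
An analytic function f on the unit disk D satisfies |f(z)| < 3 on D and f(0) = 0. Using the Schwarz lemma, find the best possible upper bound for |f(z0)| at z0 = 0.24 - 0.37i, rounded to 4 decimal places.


Step 1: g = f/3 maps D -> D with g(0) = 0, so by the Schwarz lemma |g(z)| <= |z|, i.e. |f(z)| <= 3|z|; this is sharp (f(z) = 3z).
Step 2: |z0|^2 = 0.24^2 + (-0.37)^2 = 0.1945
Step 3: |z0| = sqrt(0.1945) = 0.441022
Step 4: Best bound = 3 * |z0| = 3 * 0.441022 = 1.3231

1.3231


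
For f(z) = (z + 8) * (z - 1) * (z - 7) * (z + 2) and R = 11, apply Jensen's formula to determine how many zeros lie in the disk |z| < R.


Jensen's formula: (1/2pi)*integral log|f(Re^it)|dt = log|f(0)| + sum_{|a_k|<R} log(R/|a_k|)
Step 1: f(0) = 8 * (-1) * (-7) * 2 = 112
Step 2: log|f(0)| = log|-8| + log|1| + log|7| + log|-2| = 4.7185
Step 3: Zeros inside |z| < 11: -8, 1, 7, -2
Step 4: Jensen sum = log(11/8) + log(11/1) + log(11/7) + log(11/2) = 4.8731
Step 5: n(R) = number of terms in the Jensen sum = count of zeros inside |z| < 11 = 4

4


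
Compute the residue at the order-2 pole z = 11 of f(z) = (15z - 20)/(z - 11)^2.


Step 1: Pole of order 2 at z = 11
Step 2: Res = lim d/dz [(z - 11)^2 * f(z)] as z -> 11
Step 3: (z - 11)^2 * f(z) = 15z - 20
Step 4: d/dz[15z - 20] = 15

15


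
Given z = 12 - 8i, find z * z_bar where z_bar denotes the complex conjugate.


Step 1: conj(z) = 12 + 8i
Step 2: z * conj(z) = 12^2 + (-8)^2
Step 3: = 144 + 64 = 208

208


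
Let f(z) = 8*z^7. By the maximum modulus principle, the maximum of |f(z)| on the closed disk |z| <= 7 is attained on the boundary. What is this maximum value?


Step 1: On |z| = 7, |f(z)| = 8 * |z|^7 = 8 * 7^7
Step 2: By maximum modulus principle, maximum is on boundary.
Step 3: Maximum = 8 * 823543 = 6588344

6588344


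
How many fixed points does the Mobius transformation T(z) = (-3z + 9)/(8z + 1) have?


Step 1: Fixed points satisfy T(z) = z
Step 2: 8z^2 + 4z - 9 = 0
Step 3: Discriminant = 4^2 - 4*8*(-9) = 304
Step 4: Number of fixed points = 2

2


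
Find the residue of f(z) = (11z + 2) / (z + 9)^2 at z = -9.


Step 1: Pole of order 2 at z = -9
Step 2: Res = lim d/dz [(z + 9)^2 * f(z)] as z -> -9
Step 3: (z + 9)^2 * f(z) = 11z + 2
Step 4: d/dz[11z + 2] = 11

11


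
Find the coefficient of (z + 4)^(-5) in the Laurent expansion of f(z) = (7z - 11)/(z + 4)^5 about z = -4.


Step 1: Write the numerator in powers of (z + 4): 7z - 11 = 7(z + 4) + (7*(-4) - 11) = 7(z + 4) - 39
Step 2: Divide by (z + 4)^5: f(z) = -39(z + 4)^(-5) + 7(z + 4)^(-4)
Step 3: This finite sum is the Laurent series of f about z = -4.
Step 4: Coefficient of (z + 4)^(-5) = 7*(-4) - 11 = -39

-39


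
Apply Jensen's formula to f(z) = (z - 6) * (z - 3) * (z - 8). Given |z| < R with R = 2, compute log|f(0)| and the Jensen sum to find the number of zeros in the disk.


Jensen's formula: (1/2pi)*integral log|f(Re^it)|dt = log|f(0)| + sum_{|a_k|<R} log(R/|a_k|)
Step 1: f(0) = (-6) * (-3) * (-8) = -144
Step 2: log|f(0)| = log|6| + log|3| + log|8| = 4.9698
Step 3: Zeros inside |z| < 2: none
Step 4: Jensen sum = (empty sum) = 0
Step 5: n(R) = number of terms in the Jensen sum = count of zeros inside |z| < 2 = 0

0
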